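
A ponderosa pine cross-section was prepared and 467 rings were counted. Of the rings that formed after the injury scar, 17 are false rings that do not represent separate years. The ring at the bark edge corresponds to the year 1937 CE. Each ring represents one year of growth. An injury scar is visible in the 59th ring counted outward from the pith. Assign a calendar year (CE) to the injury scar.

467 − 59 = 408 rings lie beyond the injury scar toward the bark edge.
408 − 17 false = 391 true rings after the injury scar.
Counting back 391 years from 1937 CE places the injury scar in 1937 − 391 = 1546 CE.

1546 CE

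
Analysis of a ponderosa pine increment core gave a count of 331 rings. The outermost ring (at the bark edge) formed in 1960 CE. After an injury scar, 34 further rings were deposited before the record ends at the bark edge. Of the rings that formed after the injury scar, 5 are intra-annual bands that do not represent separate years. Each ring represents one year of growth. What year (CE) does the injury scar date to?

1931 CE

There are 34 rings younger than the injury scar.
34 − 5 false = 29 true rings after the injury scar.
Counting back 29 years from 1960 CE places the injury scar in 1960 − 29 = 1931 CE.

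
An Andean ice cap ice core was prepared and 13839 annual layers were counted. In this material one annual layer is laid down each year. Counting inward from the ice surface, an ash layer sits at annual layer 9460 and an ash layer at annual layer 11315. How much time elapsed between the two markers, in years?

1855 years

11315 − 9460 = 1855 annual layers lie between the two events.
At one annual layer per year, 1855 years elapsed between them.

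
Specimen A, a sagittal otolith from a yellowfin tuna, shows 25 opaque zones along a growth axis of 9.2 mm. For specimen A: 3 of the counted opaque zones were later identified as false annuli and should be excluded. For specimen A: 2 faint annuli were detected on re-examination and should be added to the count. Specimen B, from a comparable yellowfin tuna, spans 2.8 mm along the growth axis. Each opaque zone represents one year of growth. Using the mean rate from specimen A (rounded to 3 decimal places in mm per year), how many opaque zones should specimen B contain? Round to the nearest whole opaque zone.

7 opaque zones

Specimen A: adjusted count: 25 − 3 + 2 = 24 opaque zones.
A: 9.2 mm over 24 years gives 9.2 / 24 ≈ 0.383 mm/yr.
Specimen B: 2.8 mm / 0.383 mm per year = 7.31 years ≈ 7 opaque zones.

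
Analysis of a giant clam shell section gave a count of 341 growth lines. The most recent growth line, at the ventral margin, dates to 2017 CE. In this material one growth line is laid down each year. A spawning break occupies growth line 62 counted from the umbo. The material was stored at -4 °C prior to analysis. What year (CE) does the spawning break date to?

1738 CE

341 − 62 = 279 growth lines lie beyond the spawning break toward the ventral margin.
2017 − 279 = 1738 CE.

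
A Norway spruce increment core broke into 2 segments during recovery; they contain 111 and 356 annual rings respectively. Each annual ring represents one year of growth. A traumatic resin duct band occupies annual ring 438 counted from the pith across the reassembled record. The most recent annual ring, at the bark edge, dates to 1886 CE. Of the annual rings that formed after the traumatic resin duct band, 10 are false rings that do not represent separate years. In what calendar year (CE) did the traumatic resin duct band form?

Total annual rings = 111 + 356 = 467.
Between annual ring 438 and the bark edge there are 467 − 438 = 29 annual rings.
Removing the 10 false annual rings leaves 29 − 10 = 19 true annual rings beyond the traumatic resin duct band.
The annual ring at the bark edge is 1886 CE, so the traumatic resin duct band dates to 1886 − 19 = 1867 CE.

1867 CE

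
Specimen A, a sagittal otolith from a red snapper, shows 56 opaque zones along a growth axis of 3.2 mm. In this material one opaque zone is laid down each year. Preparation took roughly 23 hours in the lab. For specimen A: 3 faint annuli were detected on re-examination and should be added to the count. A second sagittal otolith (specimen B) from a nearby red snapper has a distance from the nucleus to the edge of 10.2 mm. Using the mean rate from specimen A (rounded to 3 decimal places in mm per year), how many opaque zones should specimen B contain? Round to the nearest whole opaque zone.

Specimen A: after corrections the count is 56 + 3 = 59 opaque zones.
A: Extension rate ≈ 3.2 / 59 = 0.054 mm/yr.
For B, 10.2 / 0.054 = 188.89 years ≈ 189 opaque zones.

189 opaque zones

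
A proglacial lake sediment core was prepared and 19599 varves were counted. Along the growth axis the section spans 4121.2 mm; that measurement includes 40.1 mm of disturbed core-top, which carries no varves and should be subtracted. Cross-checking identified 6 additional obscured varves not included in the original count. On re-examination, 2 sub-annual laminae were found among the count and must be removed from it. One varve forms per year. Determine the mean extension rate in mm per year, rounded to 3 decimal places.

0.208 mm per year

True varve count = 19599 − 2 + 6 = 19603.
Removing the 40.1 mm offcut leaves 4121.2 − 40.1 = 4081.1 mm.
Extension rate ≈ 4081.1 / 19603 = 0.208 mm per year.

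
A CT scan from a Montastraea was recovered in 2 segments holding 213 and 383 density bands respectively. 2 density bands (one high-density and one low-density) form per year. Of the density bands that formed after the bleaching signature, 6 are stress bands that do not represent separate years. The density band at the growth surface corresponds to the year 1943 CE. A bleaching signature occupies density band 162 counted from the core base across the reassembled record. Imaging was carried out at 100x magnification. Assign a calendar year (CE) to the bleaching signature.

1729 CE

Total density bands = 213 + 383 = 596.
596 − 162 = 434 density bands lie beyond the bleaching signature toward the growth surface.
434 − 6 false = 428 true density bands after the bleaching signature.
Dividing by 2 density bands per year: 428 / 2 = 214 years.
1943 − 214 = 1729 CE.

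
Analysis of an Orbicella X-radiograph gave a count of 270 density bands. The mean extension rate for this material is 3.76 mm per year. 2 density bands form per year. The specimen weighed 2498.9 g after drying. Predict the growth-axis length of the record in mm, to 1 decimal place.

507.6 mm

Dividing by 2 density bands per year: 270 / 2 = 135 years.
Predicted length = 3.76 mm/year × 135 years = 507.6 mm.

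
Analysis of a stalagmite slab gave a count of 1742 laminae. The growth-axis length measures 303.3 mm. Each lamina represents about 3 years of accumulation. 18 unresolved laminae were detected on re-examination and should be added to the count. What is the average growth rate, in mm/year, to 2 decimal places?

0.06 mm/year

True lamina count = 1742 + 18 = 1760.
Multiplying by 3 years per lamina: 1760 × 3 = 5280 years.
Extension rate ≈ 303.3 / 5280 = 0.06 mm/year.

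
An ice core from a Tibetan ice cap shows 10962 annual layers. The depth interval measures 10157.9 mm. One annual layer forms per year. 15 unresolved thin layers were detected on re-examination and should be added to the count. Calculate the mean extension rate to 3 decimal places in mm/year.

True annual layer count = 10962 + 15 = 10977.
Mean rate = 10157.9 mm / 10977 years ≈ 0.925 mm/year.

0.925 mm/year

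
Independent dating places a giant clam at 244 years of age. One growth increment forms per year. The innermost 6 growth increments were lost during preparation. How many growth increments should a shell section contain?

238 growth increments

Expected growth increments over 244 years: 244.
Less the 6 uncaptured growth increments: 244 − 6 = 238.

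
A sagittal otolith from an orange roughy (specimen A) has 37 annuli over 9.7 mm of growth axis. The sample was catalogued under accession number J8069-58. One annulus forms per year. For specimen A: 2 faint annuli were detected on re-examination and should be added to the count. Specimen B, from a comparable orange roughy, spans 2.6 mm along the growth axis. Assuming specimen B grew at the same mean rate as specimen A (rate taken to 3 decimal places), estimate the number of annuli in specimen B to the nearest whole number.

10 annuli

Specimen A: adjusted count: 37 + 2 = 39 annuli.
A: 9.7 mm over 39 years gives 9.7 / 39 ≈ 0.249 mm/year.
B spans 2.6 / 0.249 = 10.44 years ≈ 10 annuli.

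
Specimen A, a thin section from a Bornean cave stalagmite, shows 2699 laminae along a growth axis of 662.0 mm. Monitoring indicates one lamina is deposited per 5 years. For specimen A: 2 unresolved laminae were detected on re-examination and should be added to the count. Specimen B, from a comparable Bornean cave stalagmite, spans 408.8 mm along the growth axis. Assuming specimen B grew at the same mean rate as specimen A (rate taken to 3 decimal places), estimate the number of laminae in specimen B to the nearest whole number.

1669 laminae

Specimen A: after corrections the count is 2699 + 2 = 2701 laminae.
Specimen A: 2701 laminae at 5 years each span 2701 × 5 = 13505 years.
A: Mean rate = 662.0 mm / 13505 years ≈ 0.049 mm/year.
For B, 408.8 / 0.049 = 8342.86 years; at 5 years per lamina that is 8342.86 / 5 ≈ 1669 laminae.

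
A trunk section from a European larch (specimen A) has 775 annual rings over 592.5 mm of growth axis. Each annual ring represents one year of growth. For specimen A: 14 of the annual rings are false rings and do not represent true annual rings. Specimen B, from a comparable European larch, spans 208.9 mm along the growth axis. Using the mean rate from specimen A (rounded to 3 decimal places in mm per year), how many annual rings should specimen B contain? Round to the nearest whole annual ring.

268 annual rings

Specimen A: true annual ring count = 775 − 14 = 761.
A: Mean rate = 592.5 mm / 761 years ≈ 0.779 mm/yr.
Specimen B: 208.9 mm / 0.779 mm per year = 268.16 years ≈ 268 annual rings.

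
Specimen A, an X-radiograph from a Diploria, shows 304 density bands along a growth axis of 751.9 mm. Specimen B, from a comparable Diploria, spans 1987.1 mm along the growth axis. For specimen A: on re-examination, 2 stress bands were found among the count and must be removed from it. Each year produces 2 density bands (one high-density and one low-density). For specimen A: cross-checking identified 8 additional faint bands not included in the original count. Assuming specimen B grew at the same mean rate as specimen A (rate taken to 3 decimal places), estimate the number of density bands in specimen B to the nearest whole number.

Specimen A: adjusted count: 304 − 2 + 8 = 310 density bands.
Specimen A: 310 density bands at 2 per year is 310 / 2 = 155 years.
A: 751.9 mm over 155 years gives 751.9 / 155 ≈ 4.851 mm per year.
For B, 1987.1 / 4.851 = 409.63 years; at 2 density bands per year that is 409.63 × 2 ≈ 819 density bands.

819 density bands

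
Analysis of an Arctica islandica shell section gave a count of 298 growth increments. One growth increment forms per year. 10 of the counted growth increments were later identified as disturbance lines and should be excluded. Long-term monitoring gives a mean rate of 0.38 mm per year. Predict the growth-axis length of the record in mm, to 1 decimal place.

109.4 mm

Correcting the raw count gives 298 − 10 = 288 true growth increments.
288 years at 0.38 mm/year gives 0.38 × 288 = 109.4 mm.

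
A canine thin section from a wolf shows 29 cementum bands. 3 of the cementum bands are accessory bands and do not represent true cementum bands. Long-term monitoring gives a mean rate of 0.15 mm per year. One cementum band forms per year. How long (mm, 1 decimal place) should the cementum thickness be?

3.9 mm

True cementum band count = 29 − 3 = 26.
Predicted length = 0.15 mm/year × 26 years = 3.9 mm.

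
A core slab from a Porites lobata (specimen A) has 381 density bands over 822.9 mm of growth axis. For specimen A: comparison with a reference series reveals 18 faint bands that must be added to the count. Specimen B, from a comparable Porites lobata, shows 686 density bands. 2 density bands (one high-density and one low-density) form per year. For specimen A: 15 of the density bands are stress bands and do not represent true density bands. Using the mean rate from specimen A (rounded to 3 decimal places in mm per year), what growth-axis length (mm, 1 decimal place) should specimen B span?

1470.1 mm

Specimen A: true density band count = 381 − 15 + 18 = 384.
Specimen A: with 2 density bands per year, 384 / 2 = 192 years.
A: Mean rate = 822.9 mm / 192 years ≈ 4.286 mm/year.
Specimen B: with 2 density bands per year, 686 / 2 = 343 years. Length of B = 4.286 × 343 = 1470.1 mm.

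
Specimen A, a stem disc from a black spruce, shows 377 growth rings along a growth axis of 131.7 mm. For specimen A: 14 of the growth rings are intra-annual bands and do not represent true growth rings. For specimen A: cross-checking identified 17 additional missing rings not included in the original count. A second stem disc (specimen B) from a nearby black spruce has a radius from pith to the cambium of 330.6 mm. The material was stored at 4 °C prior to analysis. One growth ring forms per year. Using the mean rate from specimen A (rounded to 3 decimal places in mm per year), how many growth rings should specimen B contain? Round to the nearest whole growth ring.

Specimen A: true growth ring count = 377 − 14 + 17 = 380.
A: 131.7 mm over 380 years gives 131.7 / 380 ≈ 0.347 mm per year.
B spans 330.6 / 0.347 = 952.74 years ≈ 953 growth rings.

953 growth rings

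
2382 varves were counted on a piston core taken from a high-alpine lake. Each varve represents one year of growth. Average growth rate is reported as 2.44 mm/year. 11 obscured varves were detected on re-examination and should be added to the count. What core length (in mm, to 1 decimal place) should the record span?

Correcting the raw count gives 2382 + 11 = 2393 true varves.
Predicted length = 2.44 mm/year × 2393 years = 5838.9 mm.

5838.9 mm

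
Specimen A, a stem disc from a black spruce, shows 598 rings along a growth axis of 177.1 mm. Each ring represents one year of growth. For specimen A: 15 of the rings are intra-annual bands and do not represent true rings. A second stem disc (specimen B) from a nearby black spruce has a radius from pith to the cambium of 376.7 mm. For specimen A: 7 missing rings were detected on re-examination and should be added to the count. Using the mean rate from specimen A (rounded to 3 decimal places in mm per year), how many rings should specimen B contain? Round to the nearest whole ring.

1256 rings

Specimen A: true ring count = 598 − 15 + 7 = 590.
A: Mean rate = 177.1 mm / 590 years ≈ 0.300 mm/year.
B spans 376.7 / 0.300 = 1255.67 years ≈ 1256 rings.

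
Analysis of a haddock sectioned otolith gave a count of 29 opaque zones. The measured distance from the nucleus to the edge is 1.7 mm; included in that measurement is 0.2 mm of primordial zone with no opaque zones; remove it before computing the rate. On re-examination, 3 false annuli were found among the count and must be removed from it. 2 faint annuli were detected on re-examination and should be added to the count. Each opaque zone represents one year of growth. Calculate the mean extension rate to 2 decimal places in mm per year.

0.05 mm per year

After corrections the count is 29 − 3 + 2 = 28 opaque zones.
The growth record spans 1.7 − 0.2 = 1.5 mm.
Extension rate ≈ 1.5 / 28 = 0.05 mm per year.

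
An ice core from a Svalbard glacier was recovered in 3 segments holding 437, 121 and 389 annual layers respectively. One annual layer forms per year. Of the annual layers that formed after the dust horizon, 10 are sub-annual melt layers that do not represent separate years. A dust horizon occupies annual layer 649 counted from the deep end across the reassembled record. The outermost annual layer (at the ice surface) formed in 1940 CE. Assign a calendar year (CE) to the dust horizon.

1652 CE

Total annual layers = 437 + 121 + 389 = 947.
The dust horizon sits at annual layer 649 from the deep end, so 947 − 649 = 298 annual layers formed after it.
298 − 10 false = 288 true annual layers after the dust horizon.
The annual layer at the ice surface is 1940 CE, so the dust horizon dates to 1940 − 288 = 1652 CE.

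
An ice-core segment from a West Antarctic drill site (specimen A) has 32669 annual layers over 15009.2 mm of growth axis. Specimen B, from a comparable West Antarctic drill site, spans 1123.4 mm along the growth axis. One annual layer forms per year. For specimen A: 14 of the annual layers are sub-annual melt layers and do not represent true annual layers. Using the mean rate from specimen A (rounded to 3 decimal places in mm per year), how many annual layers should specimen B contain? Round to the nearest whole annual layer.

2442 annual layers

Specimen A: adjusted count: 32669 − 14 = 32655 annual layers.
A: Mean rate = 15009.2 mm / 32655 years ≈ 0.460 mm/yr.
Specimen B: 1123.4 mm / 0.460 mm per year = 2442.17 years ≈ 2442 annual layers.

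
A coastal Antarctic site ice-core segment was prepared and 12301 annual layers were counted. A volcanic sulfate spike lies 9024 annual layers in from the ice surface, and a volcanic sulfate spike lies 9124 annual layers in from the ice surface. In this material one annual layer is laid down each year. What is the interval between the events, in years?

9124 − 9024 = 100 annual layers lie between the two events.
At one annual layer per year, 100 years elapsed between them.

100 years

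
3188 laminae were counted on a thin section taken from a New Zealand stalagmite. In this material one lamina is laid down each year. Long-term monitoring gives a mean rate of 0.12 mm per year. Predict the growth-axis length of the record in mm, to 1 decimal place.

382.6 mm

3188 years of growth are recorded.
Length ≈ 0.12 × 3188 = 382.6 mm.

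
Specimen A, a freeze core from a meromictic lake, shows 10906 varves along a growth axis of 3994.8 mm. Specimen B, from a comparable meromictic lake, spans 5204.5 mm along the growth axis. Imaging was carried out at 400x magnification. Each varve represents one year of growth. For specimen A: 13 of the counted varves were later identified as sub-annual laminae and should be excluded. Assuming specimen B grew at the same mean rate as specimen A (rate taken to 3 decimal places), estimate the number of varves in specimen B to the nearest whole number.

Specimen A: correcting the raw count gives 10906 − 13 = 10893 true varves.
A: Mean rate = 3994.8 mm / 10893 years ≈ 0.367 mm/year.
Specimen B: 5204.5 mm / 0.367 mm per year = 14181.20 years ≈ 14181 varves.

14181 varves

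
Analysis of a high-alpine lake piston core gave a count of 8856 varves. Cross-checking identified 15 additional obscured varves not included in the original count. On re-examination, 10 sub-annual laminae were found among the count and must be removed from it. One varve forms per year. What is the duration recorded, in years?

8861 years

After corrections the count is 8856 − 10 + 15 = 8861 varves.
At one varve per year, that is 8861 years.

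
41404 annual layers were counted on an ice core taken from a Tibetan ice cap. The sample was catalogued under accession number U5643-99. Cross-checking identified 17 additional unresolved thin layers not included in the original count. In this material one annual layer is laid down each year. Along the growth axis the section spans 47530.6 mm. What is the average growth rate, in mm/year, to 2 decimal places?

1.15 mm/year

After corrections the count is 41404 + 17 = 41421 annual layers.
Mean rate = 47530.6 mm / 41421 years ≈ 1.15 mm/year.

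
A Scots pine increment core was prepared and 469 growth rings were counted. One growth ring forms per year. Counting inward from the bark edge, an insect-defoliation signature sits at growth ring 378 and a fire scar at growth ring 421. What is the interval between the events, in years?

43 yr

Separation: 421 − 378 = 43 growth rings.
One growth ring per year makes the interval 43 years.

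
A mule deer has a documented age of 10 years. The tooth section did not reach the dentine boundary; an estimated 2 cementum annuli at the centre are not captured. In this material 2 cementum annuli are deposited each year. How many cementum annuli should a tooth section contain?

Expected cementum annuli: 10 × 2 = 20.
Less the 2 uncaptured cementum annuli: 20 − 2 = 18.

18 cementum annuli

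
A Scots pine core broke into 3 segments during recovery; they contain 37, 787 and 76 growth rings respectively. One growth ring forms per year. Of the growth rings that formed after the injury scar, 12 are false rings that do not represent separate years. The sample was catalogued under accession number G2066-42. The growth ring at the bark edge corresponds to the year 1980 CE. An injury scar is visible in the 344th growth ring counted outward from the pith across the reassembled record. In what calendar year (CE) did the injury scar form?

1436 CE

Total growth rings = 37 + 787 + 76 = 900.
900 − 344 = 556 growth rings lie beyond the injury scar toward the bark edge.
556 − 12 false = 544 true growth rings after the injury scar.
The growth ring at the bark edge is 1980 CE, so the injury scar dates to 1980 − 544 = 1436 CE.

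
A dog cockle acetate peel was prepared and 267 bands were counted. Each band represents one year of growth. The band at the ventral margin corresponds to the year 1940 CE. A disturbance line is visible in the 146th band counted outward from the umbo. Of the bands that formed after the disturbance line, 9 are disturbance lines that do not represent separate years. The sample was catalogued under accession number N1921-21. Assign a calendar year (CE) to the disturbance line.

1828 CE

The disturbance line sits at band 146 from the umbo, so 267 − 146 = 121 bands formed after it.
121 − 9 false = 112 true bands after the disturbance line.
1940 − 112 = 1828 CE.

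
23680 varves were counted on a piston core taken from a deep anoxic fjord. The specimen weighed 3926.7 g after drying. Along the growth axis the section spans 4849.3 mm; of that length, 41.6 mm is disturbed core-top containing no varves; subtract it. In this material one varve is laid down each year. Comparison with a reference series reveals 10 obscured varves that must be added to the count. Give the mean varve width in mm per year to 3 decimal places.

After corrections the count is 23680 + 10 = 23690 varves.
The growth record spans 4849.3 − 41.6 = 4807.7 mm.
Extension rate ≈ 4807.7 / 23690 = 0.203 mm per year.

0.203 mm per year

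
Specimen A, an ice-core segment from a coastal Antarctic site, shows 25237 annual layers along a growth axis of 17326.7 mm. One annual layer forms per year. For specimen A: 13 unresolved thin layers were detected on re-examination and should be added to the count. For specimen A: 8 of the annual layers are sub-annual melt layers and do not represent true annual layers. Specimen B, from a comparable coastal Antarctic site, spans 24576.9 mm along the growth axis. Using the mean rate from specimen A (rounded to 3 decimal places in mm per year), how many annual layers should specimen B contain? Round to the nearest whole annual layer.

Specimen A: adjusted count: 25237 − 8 + 13 = 25242 annual layers.
A: Extension rate ≈ 17326.7 / 25242 = 0.686 mm/yr.
For B, 24576.9 / 0.686 = 35826.38 years ≈ 35826 annual layers.

35826 annual layers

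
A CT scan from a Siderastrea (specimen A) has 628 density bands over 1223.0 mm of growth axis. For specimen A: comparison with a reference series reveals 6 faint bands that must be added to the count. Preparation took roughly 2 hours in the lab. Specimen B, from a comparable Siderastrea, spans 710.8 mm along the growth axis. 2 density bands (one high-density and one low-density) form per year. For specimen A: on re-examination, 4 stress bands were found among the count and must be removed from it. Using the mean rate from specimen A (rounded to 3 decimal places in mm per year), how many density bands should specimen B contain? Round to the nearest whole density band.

Specimen A: adjusted count: 628 − 4 + 6 = 630 density bands.
Specimen A: with 2 density bands per year, 630 / 2 = 315 years.
A: Extension rate ≈ 1223.0 / 315 = 3.883 mm per year.
For B, 710.8 / 3.883 = 183.05 years; at 2 density bands per year that is 183.05 × 2 ≈ 366 density bands.

366 density bands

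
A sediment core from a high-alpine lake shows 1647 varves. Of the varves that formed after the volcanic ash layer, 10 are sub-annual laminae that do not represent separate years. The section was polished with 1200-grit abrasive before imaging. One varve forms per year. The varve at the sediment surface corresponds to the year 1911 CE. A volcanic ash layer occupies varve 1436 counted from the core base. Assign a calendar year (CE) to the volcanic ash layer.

1710 CE

1647 − 1436 = 211 varves lie beyond the volcanic ash layer toward the sediment surface.
Removing the 10 false varves leaves 211 − 10 = 201 true varves beyond the volcanic ash layer.
Counting back 201 years from 1911 CE places the volcanic ash layer in 1911 − 201 = 1710 CE.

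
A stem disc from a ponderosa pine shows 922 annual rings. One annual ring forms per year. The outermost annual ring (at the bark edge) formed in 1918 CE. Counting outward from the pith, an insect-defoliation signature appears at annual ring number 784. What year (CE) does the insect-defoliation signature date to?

Between annual ring 784 and the bark edge there are 922 − 784 = 138 annual rings.
1918 − 138 = 1780 CE.

1780 CE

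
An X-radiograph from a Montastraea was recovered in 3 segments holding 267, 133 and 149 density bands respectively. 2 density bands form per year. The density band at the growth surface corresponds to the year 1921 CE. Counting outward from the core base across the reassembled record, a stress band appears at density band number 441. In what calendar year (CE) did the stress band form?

1867 CE

Total density bands = 267 + 133 + 149 = 549.
Between density band 441 and the growth surface there are 549 − 441 = 108 density bands.
108 density bands at 2 per year is 108 / 2 = 54 years.
The density band at the growth surface is 1921 CE, so the stress band dates to 1921 − 54 = 1867 CE.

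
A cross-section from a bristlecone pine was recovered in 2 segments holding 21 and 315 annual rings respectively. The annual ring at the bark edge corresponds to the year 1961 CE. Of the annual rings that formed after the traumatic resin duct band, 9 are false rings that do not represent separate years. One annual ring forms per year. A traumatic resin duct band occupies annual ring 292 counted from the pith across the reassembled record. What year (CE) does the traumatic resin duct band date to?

1926 CE

Total annual rings = 21 + 315 = 336.
Between annual ring 292 and the bark edge there are 336 − 292 = 44 annual rings.
Removing the 9 false annual rings leaves 44 − 9 = 35 true annual rings beyond the traumatic resin duct band.
Counting back 35 years from 1961 CE places the traumatic resin duct band in 1961 − 35 = 1926 CE.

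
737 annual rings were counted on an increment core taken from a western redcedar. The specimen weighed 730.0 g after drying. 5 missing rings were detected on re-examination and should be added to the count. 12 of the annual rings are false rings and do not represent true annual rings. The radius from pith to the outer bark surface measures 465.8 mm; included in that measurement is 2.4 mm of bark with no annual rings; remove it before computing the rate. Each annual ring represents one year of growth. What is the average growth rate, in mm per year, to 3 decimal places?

After corrections the count is 737 − 12 + 5 = 730 annual rings.
The growth record spans 465.8 − 2.4 = 463.4 mm.
Extension rate ≈ 463.4 / 730 = 0.635 mm per year.

0.635 mm per year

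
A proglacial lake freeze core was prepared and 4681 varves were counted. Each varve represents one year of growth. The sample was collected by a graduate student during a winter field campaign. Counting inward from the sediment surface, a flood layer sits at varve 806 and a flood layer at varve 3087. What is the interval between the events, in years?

Separation: 3087 − 806 = 2281 varves.
That is 2281 years at one varve per year.

2281 years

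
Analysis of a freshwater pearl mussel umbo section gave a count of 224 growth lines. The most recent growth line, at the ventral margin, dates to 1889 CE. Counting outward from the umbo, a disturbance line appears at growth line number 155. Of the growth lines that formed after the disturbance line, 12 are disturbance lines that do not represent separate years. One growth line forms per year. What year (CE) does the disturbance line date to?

1832 CE

224 − 155 = 69 growth lines lie beyond the disturbance line toward the ventral margin.
Removing the 12 false growth lines leaves 69 − 12 = 57 true growth lines beyond the disturbance line.
The growth line at the ventral margin is 1889 CE, so the disturbance line dates to 1889 − 57 = 1832 CE.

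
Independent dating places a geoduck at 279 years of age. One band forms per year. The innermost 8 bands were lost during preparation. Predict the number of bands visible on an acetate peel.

271 bands

Expected bands over 279 years: 279.
Subtracting the 8 bands not captured gives 279 − 8 = 271 bands in the record.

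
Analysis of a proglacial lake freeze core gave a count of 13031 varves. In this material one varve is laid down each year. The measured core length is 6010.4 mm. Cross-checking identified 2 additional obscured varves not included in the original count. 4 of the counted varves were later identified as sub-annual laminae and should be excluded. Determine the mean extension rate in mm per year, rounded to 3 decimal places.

0.461 mm per year

Adjusted count: 13031 − 4 + 2 = 13029 varves.
Extension rate ≈ 6010.4 / 13029 = 0.461 mm per year.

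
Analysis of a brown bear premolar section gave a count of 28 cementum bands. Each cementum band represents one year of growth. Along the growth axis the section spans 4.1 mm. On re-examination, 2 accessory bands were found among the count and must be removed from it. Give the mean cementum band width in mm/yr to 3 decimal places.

True cementum band count = 28 − 2 = 26.
Mean rate = 4.1 mm / 26 years ≈ 0.158 mm/yr.

0.158 mm/yr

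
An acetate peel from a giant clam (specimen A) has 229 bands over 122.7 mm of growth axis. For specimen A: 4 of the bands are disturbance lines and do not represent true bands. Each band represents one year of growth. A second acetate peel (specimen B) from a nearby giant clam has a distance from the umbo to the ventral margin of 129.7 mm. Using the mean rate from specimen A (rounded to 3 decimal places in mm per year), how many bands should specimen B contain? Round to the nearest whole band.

Specimen A: true band count = 229 − 4 = 225.
A: Mean rate = 122.7 mm / 225 years ≈ 0.545 mm/yr.
Specimen B: 129.7 mm / 0.545 mm per year = 237.98 years ≈ 238 bands.

238 bands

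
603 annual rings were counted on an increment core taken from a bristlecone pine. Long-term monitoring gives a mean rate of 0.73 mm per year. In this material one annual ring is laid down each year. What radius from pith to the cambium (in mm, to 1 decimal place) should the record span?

440.2 mm

603 years of growth are recorded.
Length ≈ 0.73 × 603 = 440.2 mm.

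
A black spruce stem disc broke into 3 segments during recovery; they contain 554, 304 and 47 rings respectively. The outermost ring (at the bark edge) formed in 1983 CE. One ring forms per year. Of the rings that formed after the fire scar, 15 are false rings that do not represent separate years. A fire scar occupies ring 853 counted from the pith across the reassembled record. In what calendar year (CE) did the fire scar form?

1946 CE

Total rings = 554 + 304 + 47 = 905.
The fire scar sits at ring 853 from the pith, so 905 − 853 = 52 rings formed after it.
Excluding 15 false rings: 52 − 15 = 37.
Counting back 37 years from 1983 CE places the fire scar in 1983 − 37 = 1946 CE.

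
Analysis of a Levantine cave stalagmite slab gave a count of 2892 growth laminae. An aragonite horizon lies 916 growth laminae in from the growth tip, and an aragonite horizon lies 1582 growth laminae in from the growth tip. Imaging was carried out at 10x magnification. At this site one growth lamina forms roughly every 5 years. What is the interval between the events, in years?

3330 yr

Separation: 1582 − 916 = 666 growth laminae.
666 growth laminae at 5 years each span 666 × 5 = 3330 years.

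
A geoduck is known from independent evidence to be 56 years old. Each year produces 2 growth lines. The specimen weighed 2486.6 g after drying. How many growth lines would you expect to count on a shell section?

112 growth lines

Expected growth lines: 56 × 2 = 112.
So 112 growth lines should be present.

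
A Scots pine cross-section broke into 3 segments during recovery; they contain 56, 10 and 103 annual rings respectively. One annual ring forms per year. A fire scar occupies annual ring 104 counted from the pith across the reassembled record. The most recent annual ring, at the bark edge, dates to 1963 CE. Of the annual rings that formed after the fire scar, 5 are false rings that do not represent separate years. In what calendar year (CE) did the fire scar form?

1903 CE

Total annual rings = 56 + 10 + 103 = 169.
Between annual ring 104 and the bark edge there are 169 − 104 = 65 annual rings.
Removing the 5 false annual rings leaves 65 − 5 = 60 true annual rings beyond the fire scar.
1963 − 60 = 1903 CE.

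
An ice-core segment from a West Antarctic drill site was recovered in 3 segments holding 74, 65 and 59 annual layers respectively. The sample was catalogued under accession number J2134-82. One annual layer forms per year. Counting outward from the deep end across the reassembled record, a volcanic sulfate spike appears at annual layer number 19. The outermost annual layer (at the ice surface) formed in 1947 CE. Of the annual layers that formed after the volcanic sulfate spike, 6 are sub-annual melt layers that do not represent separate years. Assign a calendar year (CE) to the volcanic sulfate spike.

Total annual layers = 74 + 65 + 59 = 198.
198 − 19 = 179 annual layers lie beyond the volcanic sulfate spike toward the ice surface.
Excluding 6 false annual layers: 179 − 6 = 173.
1947 − 173 = 1774 CE.

1774 CE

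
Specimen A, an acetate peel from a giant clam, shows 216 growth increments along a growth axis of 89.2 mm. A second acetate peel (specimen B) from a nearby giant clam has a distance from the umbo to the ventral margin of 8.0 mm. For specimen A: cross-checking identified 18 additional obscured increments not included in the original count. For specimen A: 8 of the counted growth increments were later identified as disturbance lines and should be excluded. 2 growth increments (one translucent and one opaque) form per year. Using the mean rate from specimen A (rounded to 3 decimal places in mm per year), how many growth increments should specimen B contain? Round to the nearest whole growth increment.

Specimen A: true growth increment count = 216 − 8 + 18 = 226.
Specimen A: dividing by 2 growth increments per year: 226 / 2 = 113 years.
A: 89.2 mm over 113 years gives 89.2 / 113 ≈ 0.789 mm per year.
Specimen B: 8.0 mm / 0.789 mm per year = 10.14 years; at 2 growth increments per year that is 10.14 × 2 ≈ 20 growth increments.

20 growth increments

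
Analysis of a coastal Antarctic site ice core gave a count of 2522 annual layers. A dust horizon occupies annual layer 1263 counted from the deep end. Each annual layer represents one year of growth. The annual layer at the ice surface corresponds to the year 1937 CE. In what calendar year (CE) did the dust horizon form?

678 CE

Between annual layer 1263 and the ice surface there are 2522 − 1263 = 1259 annual layers.
The annual layer at the ice surface is 1937 CE, so the dust horizon dates to 1937 − 1259 = 678 CE.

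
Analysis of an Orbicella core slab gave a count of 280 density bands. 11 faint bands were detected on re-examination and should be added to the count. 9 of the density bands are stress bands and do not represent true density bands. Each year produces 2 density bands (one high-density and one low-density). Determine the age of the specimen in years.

141 years

Adjusted count: 280 − 9 + 11 = 282 density bands.
With 2 density bands per year, 282 / 2 = 141 years.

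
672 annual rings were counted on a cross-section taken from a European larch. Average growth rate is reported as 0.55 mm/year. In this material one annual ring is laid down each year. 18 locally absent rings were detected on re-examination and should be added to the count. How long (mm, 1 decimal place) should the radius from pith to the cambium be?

379.5 mm

True annual ring count = 672 + 18 = 690.
Predicted length = 0.55 mm/year × 690 years = 379.5 mm.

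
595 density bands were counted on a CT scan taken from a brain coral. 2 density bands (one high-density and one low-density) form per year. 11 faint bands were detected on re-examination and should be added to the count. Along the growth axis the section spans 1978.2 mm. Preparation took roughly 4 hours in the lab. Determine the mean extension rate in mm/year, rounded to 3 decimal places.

6.529 mm/year

True density band count = 595 + 11 = 606.
With 2 density bands per year, 606 / 2 = 303 years.
Mean rate = 1978.2 mm / 303 years ≈ 6.529 mm/year.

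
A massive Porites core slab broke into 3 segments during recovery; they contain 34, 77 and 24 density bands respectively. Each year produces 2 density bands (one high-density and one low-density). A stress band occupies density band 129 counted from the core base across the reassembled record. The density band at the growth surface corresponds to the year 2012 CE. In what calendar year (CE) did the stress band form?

Total density bands = 34 + 77 + 24 = 135.
Between density band 129 and the growth surface there are 135 − 129 = 6 density bands.
Dividing by 2 density bands per year: 6 / 2 = 3 years.
2012 − 3 = 2009 CE.

2009 CE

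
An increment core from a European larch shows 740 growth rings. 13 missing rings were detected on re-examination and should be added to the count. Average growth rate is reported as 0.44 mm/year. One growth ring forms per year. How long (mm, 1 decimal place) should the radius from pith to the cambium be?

True growth ring count = 740 + 13 = 753.
Predicted length = 0.44 mm/year × 753 years = 331.3 mm.

331.3 mm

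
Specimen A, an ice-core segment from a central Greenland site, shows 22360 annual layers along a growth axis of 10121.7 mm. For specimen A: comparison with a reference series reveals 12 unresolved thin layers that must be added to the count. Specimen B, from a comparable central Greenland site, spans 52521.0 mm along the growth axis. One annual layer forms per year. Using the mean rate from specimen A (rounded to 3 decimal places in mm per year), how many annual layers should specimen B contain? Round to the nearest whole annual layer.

Specimen A: correcting the raw count gives 22360 + 12 = 22372 true annual layers.
A: 10121.7 mm over 22372 years gives 10121.7 / 22372 ≈ 0.452 mm/yr.
B spans 52521.0 / 0.452 = 116196.90 years ≈ 116197 annual layers.

116197 annual layers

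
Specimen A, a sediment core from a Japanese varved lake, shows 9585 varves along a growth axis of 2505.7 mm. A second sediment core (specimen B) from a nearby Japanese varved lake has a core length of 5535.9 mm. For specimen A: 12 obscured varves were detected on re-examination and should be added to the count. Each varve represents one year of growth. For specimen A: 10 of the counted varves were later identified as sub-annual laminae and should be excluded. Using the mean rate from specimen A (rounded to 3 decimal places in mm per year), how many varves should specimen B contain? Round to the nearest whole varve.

Specimen A: correcting the raw count gives 9585 − 10 + 12 = 9587 true varves.
A: 2505.7 mm over 9587 years gives 2505.7 / 9587 ≈ 0.261 mm/yr.
B spans 5535.9 / 0.261 = 21210.34 years ≈ 21210 varves.

21210 varves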